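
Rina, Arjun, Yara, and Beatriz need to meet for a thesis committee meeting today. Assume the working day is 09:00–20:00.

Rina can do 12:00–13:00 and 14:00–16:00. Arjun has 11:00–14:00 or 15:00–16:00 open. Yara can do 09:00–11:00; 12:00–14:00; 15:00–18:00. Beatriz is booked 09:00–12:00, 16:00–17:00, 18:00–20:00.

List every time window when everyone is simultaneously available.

Rina free: 12:00-13:00, 14:00-16:00.
Arjun free: 11:00-14:00, 15:00-16:00.
Yara free: 09:00-11:00, 12:00-14:00, 15:00-18:00.
Beatriz free: 12:00-16:00, 17:00-18:00 (invert busy blocks within the working day).
Rina ∩ Arjun: 12:00-13:00, 15:00-16:00.
Rina ∩ Arjun ∩ Yara: 12:00-13:00, 15:00-16:00.
Rina ∩ Arjun ∩ Yara ∩ Beatriz: 12:00-13:00, 15:00-16:00.
So the common availability across everyone is 12:00-13:00, 15:00-16:00.

12:00-13:00, 15:00-16:00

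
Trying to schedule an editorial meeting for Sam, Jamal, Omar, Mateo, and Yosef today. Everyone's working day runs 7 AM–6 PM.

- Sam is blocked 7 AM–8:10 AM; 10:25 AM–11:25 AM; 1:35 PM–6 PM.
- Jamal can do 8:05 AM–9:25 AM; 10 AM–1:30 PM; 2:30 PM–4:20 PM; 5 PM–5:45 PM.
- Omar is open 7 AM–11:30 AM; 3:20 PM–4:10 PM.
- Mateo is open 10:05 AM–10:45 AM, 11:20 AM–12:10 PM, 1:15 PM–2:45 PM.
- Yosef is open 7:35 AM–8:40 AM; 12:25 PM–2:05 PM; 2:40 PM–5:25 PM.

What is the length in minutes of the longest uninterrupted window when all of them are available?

0

Sam free: 08:10-10:25, 11:25-13:35 (invert busy blocks within the working day).
Jamal free: 08:05-09:25, 10:00-13:30, 14:30-16:20, 17:00-17:45.
Omar free: 07:00-11:30, 15:20-16:10.
Mateo free: 10:05-10:45, 11:20-12:10, 13:15-14:45.
Yosef free: 07:35-08:40, 12:25-14:05, 14:40-17:25.
Sam ∩ Jamal: 08:10-09:25, 10:00-10:25, 11:25-13:30.
Sam ∩ Jamal ∩ Omar: 08:10-09:25, 10:00-10:25, 11:25-11:30.
Sam ∩ Jamal ∩ Omar ∩ Mateo: 10:05-10:25, 11:25-11:30.
Sam ∩ Jamal ∩ Omar ∩ Mateo ∩ Yosef: ∅.
There is no time when everyone is free.
No common window exists, so the longest block is 0 minutes.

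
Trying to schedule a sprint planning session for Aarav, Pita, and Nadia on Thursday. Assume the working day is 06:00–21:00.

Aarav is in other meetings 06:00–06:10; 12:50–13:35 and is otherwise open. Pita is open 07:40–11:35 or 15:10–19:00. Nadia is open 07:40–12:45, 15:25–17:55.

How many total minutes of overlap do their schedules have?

Aarav free: 06:10-12:50, 13:35-21:00 (invert busy blocks within the working day).
Pita free: 07:40-11:35, 15:10-19:00.
Nadia free: 07:40-12:45, 15:25-17:55.
Aarav ∩ Pita: 07:40-11:35, 15:10-19:00.
Aarav ∩ Pita ∩ Nadia: 07:40-11:35, 15:25-17:55.
Those are the intersection windows.
Summing the common windows: 235 + 150 = 385 minutes.

385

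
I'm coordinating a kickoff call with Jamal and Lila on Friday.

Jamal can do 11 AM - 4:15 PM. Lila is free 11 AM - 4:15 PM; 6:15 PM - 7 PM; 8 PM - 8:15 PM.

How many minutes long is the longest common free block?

Jamal ∩ Lila: 11:00-16:15.
So the common availability across everyone is 11:00-16:15.
The longest is 11:00-16:15 at 315 minutes.

315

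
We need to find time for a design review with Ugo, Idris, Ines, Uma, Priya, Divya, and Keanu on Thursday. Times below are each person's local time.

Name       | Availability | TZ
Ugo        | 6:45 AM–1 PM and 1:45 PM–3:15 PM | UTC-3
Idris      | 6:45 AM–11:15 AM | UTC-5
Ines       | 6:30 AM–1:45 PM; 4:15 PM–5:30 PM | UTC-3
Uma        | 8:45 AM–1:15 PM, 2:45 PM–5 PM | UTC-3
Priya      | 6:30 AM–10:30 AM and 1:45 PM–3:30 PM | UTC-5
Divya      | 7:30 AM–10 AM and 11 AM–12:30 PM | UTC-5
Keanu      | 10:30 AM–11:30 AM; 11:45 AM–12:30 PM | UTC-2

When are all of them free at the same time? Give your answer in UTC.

Ugo in UTC: 09:45-16:00, 16:45-18:15 (add 3h to convert from UTC-3).
Idris in UTC: 11:45-16:15 (add 5h to convert from UTC-5).
Ines in UTC: 09:30-16:45, 19:15-20:30 (add 3h to convert from UTC-3).
Uma in UTC: 11:45-16:15, 17:45-20:00 (add 3h to convert from UTC-3).
Priya in UTC: 11:30-15:30, 18:45-20:30 (add 5h to convert from UTC-5).
Divya in UTC: 12:30-15:00, 16:00-17:30 (add 5h to convert from UTC-5).
Keanu in UTC: 12:30-13:30, 13:45-14:30 (add 2h to convert from UTC-2).
Ugo ∩ Idris: 11:45-16:00.
Ugo ∩ Idris ∩ Ines: 11:45-16:00.
Ugo ∩ Idris ∩ Ines ∩ Uma: 11:45-16:00.
Ugo ∩ Idris ∩ Ines ∩ Uma ∩ Priya: 11:45-15:30.
Ugo ∩ Idris ∩ Ines ∩ Uma ∩ Priya ∩ Divya: 12:30-15:00.
Ugo ∩ Idris ∩ Ines ∩ Uma ∩ Priya ∩ Divya ∩ Keanu: 12:30-13:30, 13:45-14:30.

12:30-13:30, 13:45-14:30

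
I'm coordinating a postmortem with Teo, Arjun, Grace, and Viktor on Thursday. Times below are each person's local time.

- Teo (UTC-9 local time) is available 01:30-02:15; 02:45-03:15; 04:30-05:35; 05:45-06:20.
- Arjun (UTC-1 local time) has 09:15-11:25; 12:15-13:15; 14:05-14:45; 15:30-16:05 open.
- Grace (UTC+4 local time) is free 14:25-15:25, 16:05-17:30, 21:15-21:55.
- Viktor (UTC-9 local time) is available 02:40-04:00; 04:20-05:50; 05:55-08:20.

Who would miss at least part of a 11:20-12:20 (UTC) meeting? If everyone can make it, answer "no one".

Teo in UTC: 10:30-11:15, 11:45-12:15, 13:30-14:35, 14:45-15:20 (add 9h to convert from UTC-9).
Arjun in UTC: 10:15-12:25, 13:15-14:15, 15:05-15:45, 16:30-17:05 (add 1h to convert from UTC-1).
Grace in UTC: 10:25-11:25, 12:05-13:30, 17:15-17:55 (subtract 4h to convert from UTC+4).
Viktor in UTC: 11:40-13:00, 13:20-14:50, 14:55-17:20 (add 9h to convert from UTC-9).
Teo: not fully free for 11:20-12:20. Arjun: free for 11:20-12:20. Grace: not fully free for 11:20-12:20. Viktor: not fully free for 11:20-12:20.

Grace, Teo, Viktor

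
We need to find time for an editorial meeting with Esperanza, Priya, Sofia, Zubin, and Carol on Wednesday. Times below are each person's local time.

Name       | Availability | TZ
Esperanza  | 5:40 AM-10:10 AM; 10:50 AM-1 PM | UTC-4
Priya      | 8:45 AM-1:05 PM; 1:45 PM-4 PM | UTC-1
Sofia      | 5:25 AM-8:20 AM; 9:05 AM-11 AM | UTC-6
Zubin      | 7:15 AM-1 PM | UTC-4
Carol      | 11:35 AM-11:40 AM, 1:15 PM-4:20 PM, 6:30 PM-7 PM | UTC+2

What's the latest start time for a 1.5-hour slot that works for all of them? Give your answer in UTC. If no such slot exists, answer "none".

12:35

Esperanza in UTC: 09:40-14:10, 14:50-17:00 (add 4h to convert from UTC-4).
Priya in UTC: 09:45-14:05, 14:45-17:00 (add 1h to convert from UTC-1).
Sofia in UTC: 11:25-14:20, 15:05-17:00 (add 6h to convert from UTC-6).
Zubin in UTC: 11:15-17:00 (add 4h to convert from UTC-4).
Carol in UTC: 09:35-09:40, 11:15-14:20, 16:30-17:00 (subtract 2h to convert from UTC+2).
Esperanza ∩ Priya: 09:45-14:05, 14:50-17:00.
Esperanza ∩ Priya ∩ Sofia: 11:25-14:05, 15:05-17:00.
Esperanza ∩ Priya ∩ Sofia ∩ Zubin: 11:25-14:05, 15:05-17:00.
Esperanza ∩ Priya ∩ Sofia ∩ Zubin ∩ Carol: 11:25-14:05, 16:30-17:00.
The last common window of at least 90 minutes is 11:25-14:05; a 90-minute meeting can start as late as 12:35 and still end by 14:05.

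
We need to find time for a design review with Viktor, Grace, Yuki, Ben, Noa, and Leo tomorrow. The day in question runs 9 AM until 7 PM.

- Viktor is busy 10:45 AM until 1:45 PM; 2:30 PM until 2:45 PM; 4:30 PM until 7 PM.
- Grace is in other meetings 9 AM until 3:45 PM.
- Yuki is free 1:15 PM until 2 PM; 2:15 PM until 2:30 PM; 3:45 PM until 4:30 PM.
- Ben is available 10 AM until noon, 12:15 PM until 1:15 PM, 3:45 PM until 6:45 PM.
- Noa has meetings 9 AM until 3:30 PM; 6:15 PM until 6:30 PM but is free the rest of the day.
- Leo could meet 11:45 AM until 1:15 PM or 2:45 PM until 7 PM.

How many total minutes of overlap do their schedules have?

Viktor free: 09:00-10:45, 13:45-14:30, 14:45-16:30 (invert busy blocks within the working day).
Grace free: 15:45-19:00 (invert busy blocks within the working day).
Yuki free: 13:15-14:00, 14:15-14:30, 15:45-16:30.
Ben free: 10:00-12:00, 12:15-13:15, 15:45-18:45.
Noa free: 15:30-18:15, 18:30-19:00 (invert busy blocks within the working day).
Leo free: 11:45-13:15, 14:45-19:00.
Viktor ∩ Grace: 15:45-16:30.
Viktor ∩ Grace ∩ Yuki: 15:45-16:30.
Viktor ∩ Grace ∩ Yuki ∩ Ben: 15:45-16:30.
Viktor ∩ Grace ∩ Yuki ∩ Ben ∩ Noa: 15:45-16:30.
Viktor ∩ Grace ∩ Yuki ∩ Ben ∩ Noa ∩ Leo: 15:45-16:30.
So the common availability across everyone is 15:45-16:30.
That's a single block of 45 minutes.

45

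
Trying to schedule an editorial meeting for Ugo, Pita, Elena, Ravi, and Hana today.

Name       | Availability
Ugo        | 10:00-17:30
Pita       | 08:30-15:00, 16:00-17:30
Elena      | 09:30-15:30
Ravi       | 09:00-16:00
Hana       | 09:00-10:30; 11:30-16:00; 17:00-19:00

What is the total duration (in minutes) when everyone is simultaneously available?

240

Ugo ∩ Pita: 10:00-15:00, 16:00-17:30.
Ugo ∩ Pita ∩ Elena: 10:00-15:00.
Ugo ∩ Pita ∩ Elena ∩ Ravi: 10:00-15:00.
Ugo ∩ Pita ∩ Elena ∩ Ravi ∩ Hana: 10:00-10:30, 11:30-15:00.
Those are the intersection windows.
Summing the common windows: 30 + 210 = 240 minutes.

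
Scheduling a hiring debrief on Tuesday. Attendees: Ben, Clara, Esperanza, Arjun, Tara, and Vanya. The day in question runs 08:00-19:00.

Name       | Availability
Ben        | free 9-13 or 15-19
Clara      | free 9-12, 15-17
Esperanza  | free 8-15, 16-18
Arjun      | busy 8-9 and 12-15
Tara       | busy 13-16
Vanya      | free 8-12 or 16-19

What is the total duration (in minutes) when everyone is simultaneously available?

Ben free: 09:00-13:00, 15:00-19:00.
Clara free: 09:00-12:00, 15:00-17:00.
Esperanza free: 08:00-15:00, 16:00-18:00.
Arjun free: 09:00-12:00, 15:00-19:00 (invert busy blocks within the working day).
Tara free: 08:00-13:00, 16:00-19:00 (invert busy blocks within the working day).
Vanya free: 08:00-12:00, 16:00-19:00.
Ben ∩ Clara: 09:00-12:00, 15:00-17:00.
Ben ∩ Clara ∩ Esperanza: 09:00-12:00, 16:00-17:00.
Ben ∩ Clara ∩ Esperanza ∩ Arjun: 09:00-12:00, 16:00-17:00.
Ben ∩ Clara ∩ Esperanza ∩ Arjun ∩ Tara: 09:00-12:00, 16:00-17:00.
Ben ∩ Clara ∩ Esperanza ∩ Arjun ∩ Tara ∩ Vanya: 09:00-12:00, 16:00-17:00.
So the common availability across everyone is 09:00-12:00, 16:00-17:00.
Summing the common windows: 180 + 60 = 240 minutes.

240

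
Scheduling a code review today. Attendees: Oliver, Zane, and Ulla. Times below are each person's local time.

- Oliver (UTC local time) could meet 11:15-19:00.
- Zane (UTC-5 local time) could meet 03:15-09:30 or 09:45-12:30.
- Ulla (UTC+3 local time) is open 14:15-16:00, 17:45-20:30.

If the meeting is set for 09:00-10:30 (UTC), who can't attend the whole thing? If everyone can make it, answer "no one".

Oliver, Ulla

Oliver in UTC: 11:15-19:00.
Zane in UTC: 08:15-14:30, 14:45-17:30 (add 5h to convert from UTC-5).
Ulla in UTC: 11:15-13:00, 14:45-17:30 (subtract 3h to convert from UTC+3).
Oliver: not fully free for 09:00-10:30. Zane: free for 09:00-10:30. Ulla: not fully free for 09:00-10:30.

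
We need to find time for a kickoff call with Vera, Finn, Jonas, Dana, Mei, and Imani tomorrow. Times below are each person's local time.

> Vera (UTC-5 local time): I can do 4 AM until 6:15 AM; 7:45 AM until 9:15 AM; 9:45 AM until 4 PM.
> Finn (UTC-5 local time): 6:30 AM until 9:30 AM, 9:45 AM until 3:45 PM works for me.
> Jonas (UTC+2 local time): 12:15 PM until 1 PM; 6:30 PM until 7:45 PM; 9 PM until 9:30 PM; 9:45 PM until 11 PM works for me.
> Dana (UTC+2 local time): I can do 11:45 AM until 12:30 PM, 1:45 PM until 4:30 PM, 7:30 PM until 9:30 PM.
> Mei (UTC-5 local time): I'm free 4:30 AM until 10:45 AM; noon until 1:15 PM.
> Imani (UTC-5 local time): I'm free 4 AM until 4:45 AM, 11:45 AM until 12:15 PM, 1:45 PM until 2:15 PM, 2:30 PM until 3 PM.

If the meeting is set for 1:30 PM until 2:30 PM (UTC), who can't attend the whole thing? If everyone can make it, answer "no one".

Vera in UTC: 09:00-11:15, 12:45-14:15, 14:45-21:00 (add 5h to convert from UTC-5).
Finn in UTC: 11:30-14:30, 14:45-20:45 (add 5h to convert from UTC-5).
Jonas in UTC: 10:15-11:00, 16:30-17:45, 19:00-19:30, 19:45-21:00 (subtract 2h to convert from UTC+2).
Dana in UTC: 09:45-10:30, 11:45-14:30, 17:30-19:30 (subtract 2h to convert from UTC+2).
Mei in UTC: 09:30-15:45, 17:00-18:15 (add 5h to convert from UTC-5).
Imani in UTC: 09:00-09:45, 16:45-17:15, 18:45-19:15, 19:30-20:00 (add 5h to convert from UTC-5).
Vera: not fully free for 13:30-14:30. Finn: free for 13:30-14:30. Jonas: not fully free for 13:30-14:30. Dana: free for 13:30-14:30. Mei: free for 13:30-14:30. Imani: not fully free for 13:30-14:30.

Imani, Jonas, Vera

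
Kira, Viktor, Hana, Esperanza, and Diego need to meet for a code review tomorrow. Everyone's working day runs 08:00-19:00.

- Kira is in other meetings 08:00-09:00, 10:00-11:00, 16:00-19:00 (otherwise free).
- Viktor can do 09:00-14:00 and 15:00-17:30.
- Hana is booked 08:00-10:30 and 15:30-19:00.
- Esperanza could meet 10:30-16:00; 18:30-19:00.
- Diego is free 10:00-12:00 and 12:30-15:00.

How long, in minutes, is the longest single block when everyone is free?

Kira free: 09:00-10:00, 11:00-16:00 (invert busy blocks within the working day).
Viktor free: 09:00-14:00, 15:00-17:30.
Hana free: 10:30-15:30 (invert busy blocks within the working day).
Esperanza free: 10:30-16:00, 18:30-19:00.
Diego free: 10:00-12:00, 12:30-15:00.
Kira ∩ Viktor: 09:00-10:00, 11:00-14:00, 15:00-16:00.
Kira ∩ Viktor ∩ Hana: 11:00-14:00, 15:00-15:30.
Kira ∩ Viktor ∩ Hana ∩ Esperanza: 11:00-14:00, 15:00-15:30.
Kira ∩ Viktor ∩ Hana ∩ Esperanza ∩ Diego: 11:00-12:00, 12:30-14:00.
So the common availability across everyone is 11:00-12:00, 12:30-14:00.
The longest is 12:30-14:00 at 90 minutes.

90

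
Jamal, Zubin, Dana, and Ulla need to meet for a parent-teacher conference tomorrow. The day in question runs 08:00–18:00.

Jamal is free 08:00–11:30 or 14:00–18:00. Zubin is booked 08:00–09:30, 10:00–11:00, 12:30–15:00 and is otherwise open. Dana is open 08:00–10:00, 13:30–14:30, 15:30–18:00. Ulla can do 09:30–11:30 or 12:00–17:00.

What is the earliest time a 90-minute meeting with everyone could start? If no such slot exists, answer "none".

15:30

Jamal free: 08:00-11:30, 14:00-18:00.
Zubin free: 09:30-10:00, 11:00-12:30, 15:00-18:00 (invert busy blocks within the working day).
Dana free: 08:00-10:00, 13:30-14:30, 15:30-18:00.
Ulla free: 09:30-11:30, 12:00-17:00.
Jamal ∩ Zubin: 09:30-10:00, 11:00-11:30, 15:00-18:00.
Jamal ∩ Zubin ∩ Dana: 09:30-10:00, 15:30-18:00.
Jamal ∩ Zubin ∩ Dana ∩ Ulla: 09:30-10:00, 15:30-17:00.
The first common window of at least 90 minutes is 15:30-17:00, so the earliest start is 15:30.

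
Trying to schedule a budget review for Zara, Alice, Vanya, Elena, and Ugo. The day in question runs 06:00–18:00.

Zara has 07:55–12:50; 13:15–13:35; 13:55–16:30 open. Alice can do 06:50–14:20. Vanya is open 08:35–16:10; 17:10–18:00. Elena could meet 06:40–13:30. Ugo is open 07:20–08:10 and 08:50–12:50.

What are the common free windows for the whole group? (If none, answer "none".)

08:50-12:50

Zara ∩ Alice: 07:55-12:50, 13:15-13:35, 13:55-14:20.
Zara ∩ Alice ∩ Vanya: 08:35-12:50, 13:15-13:35, 13:55-14:20.
Zara ∩ Alice ∩ Vanya ∩ Elena: 08:35-12:50, 13:15-13:30.
Zara ∩ Alice ∩ Vanya ∩ Elena ∩ Ugo: 08:50-12:50.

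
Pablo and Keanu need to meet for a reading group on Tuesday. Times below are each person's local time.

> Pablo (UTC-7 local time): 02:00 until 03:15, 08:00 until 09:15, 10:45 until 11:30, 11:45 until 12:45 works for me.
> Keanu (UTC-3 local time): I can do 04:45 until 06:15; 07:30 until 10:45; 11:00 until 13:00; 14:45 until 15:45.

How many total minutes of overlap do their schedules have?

120

Pablo in UTC: 09:00-10:15, 15:00-16:15, 17:45-18:30, 18:45-19:45 (add 7h to convert from UTC-7).
Keanu in UTC: 07:45-09:15, 10:30-13:45, 14:00-16:00, 17:45-18:45 (add 3h to convert from UTC-3).
Pablo ∩ Keanu: 09:00-09:15, 15:00-16:00, 17:45-18:30.
Summing the common windows: 15 + 60 + 45 = 120 minutes.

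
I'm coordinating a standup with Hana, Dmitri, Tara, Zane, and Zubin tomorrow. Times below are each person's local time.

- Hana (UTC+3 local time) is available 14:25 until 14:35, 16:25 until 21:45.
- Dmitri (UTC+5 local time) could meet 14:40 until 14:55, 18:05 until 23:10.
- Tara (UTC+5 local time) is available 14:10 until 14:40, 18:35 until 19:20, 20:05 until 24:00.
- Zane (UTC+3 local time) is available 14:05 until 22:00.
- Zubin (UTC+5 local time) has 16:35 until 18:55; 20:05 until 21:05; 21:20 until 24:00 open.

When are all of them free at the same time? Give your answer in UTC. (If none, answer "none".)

Hana in UTC: 11:25-11:35, 13:25-18:45 (subtract 3h to convert from UTC+3).
Dmitri in UTC: 09:40-09:55, 13:05-18:10 (subtract 5h to convert from UTC+5).
Tara in UTC: 09:10-09:40, 13:35-14:20, 15:05-19:00 (subtract 5h to convert from UTC+5).
Zane in UTC: 11:05-19:00 (subtract 3h to convert from UTC+3).
Zubin in UTC: 11:35-13:55, 15:05-16:05, 16:20-19:00 (subtract 5h to convert from UTC+5).
Hana ∩ Dmitri: 13:25-18:10.
Hana ∩ Dmitri ∩ Tara: 13:35-14:20, 15:05-18:10.
Hana ∩ Dmitri ∩ Tara ∩ Zane: 13:35-14:20, 15:05-18:10.
Hana ∩ Dmitri ∩ Tara ∩ Zane ∩ Zubin: 13:35-13:55, 15:05-16:05, 16:20-18:10.

13:35-13:55, 15:05-16:05, 16:20-18:10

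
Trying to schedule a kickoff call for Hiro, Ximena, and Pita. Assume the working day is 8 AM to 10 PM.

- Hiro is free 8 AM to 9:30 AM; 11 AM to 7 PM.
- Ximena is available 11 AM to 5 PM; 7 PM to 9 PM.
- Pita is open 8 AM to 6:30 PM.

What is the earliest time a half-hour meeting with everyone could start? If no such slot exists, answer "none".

Hiro ∩ Ximena: 11:00-17:00.
Hiro ∩ Ximena ∩ Pita: 11:00-17:00.
The first common window of at least 30 minutes is 11:00-17:00, so the earliest start is 11:00.

11:00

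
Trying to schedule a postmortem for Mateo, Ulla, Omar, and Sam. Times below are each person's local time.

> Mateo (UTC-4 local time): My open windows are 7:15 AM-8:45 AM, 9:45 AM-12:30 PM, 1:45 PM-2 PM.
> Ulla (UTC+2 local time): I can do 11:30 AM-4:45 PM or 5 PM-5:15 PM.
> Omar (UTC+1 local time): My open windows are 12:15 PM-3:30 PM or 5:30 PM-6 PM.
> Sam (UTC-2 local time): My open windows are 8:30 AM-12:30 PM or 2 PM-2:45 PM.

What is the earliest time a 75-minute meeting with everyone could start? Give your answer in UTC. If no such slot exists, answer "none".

Mateo in UTC: 11:15-12:45, 13:45-16:30, 17:45-18:00 (add 4h to convert from UTC-4).
Ulla in UTC: 09:30-14:45, 15:00-15:15 (subtract 2h to convert from UTC+2).
Omar in UTC: 11:15-14:30, 16:30-17:00 (subtract 1h to convert from UTC+1).
Sam in UTC: 10:30-14:30, 16:00-16:45 (add 2h to convert from UTC-2).
Mateo ∩ Ulla: 11:15-12:45, 13:45-14:45, 15:00-15:15.
Mateo ∩ Ulla ∩ Omar: 11:15-12:45, 13:45-14:30.
Mateo ∩ Ulla ∩ Omar ∩ Sam: 11:15-12:45, 13:45-14:30.
So the common availability across everyone is 11:15-12:45, 13:45-14:30.
The first common window of at least 75 minutes is 11:15-12:45, so the earliest start is 11:15.

11:15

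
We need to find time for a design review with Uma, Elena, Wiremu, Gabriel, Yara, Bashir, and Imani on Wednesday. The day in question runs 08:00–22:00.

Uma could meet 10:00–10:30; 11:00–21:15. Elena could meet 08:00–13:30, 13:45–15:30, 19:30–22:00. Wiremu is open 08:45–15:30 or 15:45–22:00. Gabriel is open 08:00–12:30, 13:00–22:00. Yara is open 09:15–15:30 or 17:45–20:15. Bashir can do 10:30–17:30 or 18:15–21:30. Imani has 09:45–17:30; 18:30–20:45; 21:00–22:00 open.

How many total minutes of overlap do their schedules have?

270

Uma ∩ Elena: 10:00-10:30, 11:00-13:30, 13:45-15:30, 19:30-21:15.
Uma ∩ Elena ∩ Wiremu: 10:00-10:30, 11:00-13:30, 13:45-15:30, 19:30-21:15.
Uma ∩ Elena ∩ Wiremu ∩ Gabriel: 10:00-10:30, 11:00-12:30, 13:00-13:30, 13:45-15:30, 19:30-21:15.
Uma ∩ Elena ∩ Wiremu ∩ Gabriel ∩ Yara: 10:00-10:30, 11:00-12:30, 13:00-13:30, 13:45-15:30, 19:30-20:15.
Uma ∩ Elena ∩ Wiremu ∩ Gabriel ∩ Yara ∩ Bashir: 11:00-12:30, 13:00-13:30, 13:45-15:30, 19:30-20:15.
Uma ∩ Elena ∩ Wiremu ∩ Gabriel ∩ Yara ∩ Bashir ∩ Imani: 11:00-12:30, 13:00-13:30, 13:45-15:30, 19:30-20:15.
Summing the common windows: 90 + 30 + 105 + 45 = 270 minutes.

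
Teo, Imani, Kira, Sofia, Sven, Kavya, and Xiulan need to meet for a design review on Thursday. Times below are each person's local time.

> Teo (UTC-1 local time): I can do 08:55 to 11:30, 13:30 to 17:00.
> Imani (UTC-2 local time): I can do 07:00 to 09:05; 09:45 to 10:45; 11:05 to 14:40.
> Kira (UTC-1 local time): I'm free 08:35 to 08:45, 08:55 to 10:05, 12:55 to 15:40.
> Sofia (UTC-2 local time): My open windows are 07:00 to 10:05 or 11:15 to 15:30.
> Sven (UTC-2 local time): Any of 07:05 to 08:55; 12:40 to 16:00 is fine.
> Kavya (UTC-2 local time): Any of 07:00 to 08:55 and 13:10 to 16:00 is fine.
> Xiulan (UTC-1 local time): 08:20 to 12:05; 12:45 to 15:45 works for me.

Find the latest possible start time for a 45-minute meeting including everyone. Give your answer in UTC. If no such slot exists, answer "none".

Teo in UTC: 09:55-12:30, 14:30-18:00 (add 1h to convert from UTC-1).
Imani in UTC: 09:00-11:05, 11:45-12:45, 13:05-16:40 (add 2h to convert from UTC-2).
Kira in UTC: 09:35-09:45, 09:55-11:05, 13:55-16:40 (add 1h to convert from UTC-1).
Sofia in UTC: 09:00-12:05, 13:15-17:30 (add 2h to convert from UTC-2).
Sven in UTC: 09:05-10:55, 14:40-18:00 (add 2h to convert from UTC-2).
Kavya in UTC: 09:00-10:55, 15:10-18:00 (add 2h to convert from UTC-2).
Xiulan in UTC: 09:20-13:05, 13:45-16:45 (add 1h to convert from UTC-1).
Teo ∩ Imani: 09:55-11:05, 11:45-12:30, 14:30-16:40.
Teo ∩ Imani ∩ Kira: 09:55-11:05, 14:30-16:40.
Teo ∩ Imani ∩ Kira ∩ Sofia: 09:55-11:05, 14:30-16:40.
Teo ∩ Imani ∩ Kira ∩ Sofia ∩ Sven: 09:55-10:55, 14:40-16:40.
Teo ∩ Imani ∩ Kira ∩ Sofia ∩ Sven ∩ Kavya: 09:55-10:55, 15:10-16:40.
Teo ∩ Imani ∩ Kira ∩ Sofia ∩ Sven ∩ Kavya ∩ Xiulan: 09:55-10:55, 15:10-16:40.
So the common availability across everyone is 09:55-10:55, 15:10-16:40.
The last common window of at least 45 minutes is 15:10-16:40; a 45-minute meeting can start as late as 15:55 and still end by 16:40.

15:55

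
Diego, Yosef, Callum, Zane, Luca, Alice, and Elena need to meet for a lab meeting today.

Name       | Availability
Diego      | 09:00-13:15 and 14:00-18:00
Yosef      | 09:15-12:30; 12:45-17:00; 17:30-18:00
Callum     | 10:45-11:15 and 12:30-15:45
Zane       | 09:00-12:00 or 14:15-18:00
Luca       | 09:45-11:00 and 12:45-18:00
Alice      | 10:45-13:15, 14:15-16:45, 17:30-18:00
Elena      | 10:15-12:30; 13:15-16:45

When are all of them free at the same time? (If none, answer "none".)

Diego ∩ Yosef: 09:15-12:30, 12:45-13:15, 14:00-17:00, 17:30-18:00.
Diego ∩ Yosef ∩ Callum: 10:45-11:15, 12:45-13:15, 14:00-15:45.
Diego ∩ Yosef ∩ Callum ∩ Zane: 10:45-11:15, 14:15-15:45.
Diego ∩ Yosef ∩ Callum ∩ Zane ∩ Luca: 10:45-11:00, 14:15-15:45.
Diego ∩ Yosef ∩ Callum ∩ Zane ∩ Luca ∩ Alice: 10:45-11:00, 14:15-15:45.
Diego ∩ Yosef ∩ Callum ∩ Zane ∩ Luca ∩ Alice ∩ Elena: 10:45-11:00, 14:15-15:45.

10:45-11:00, 14:15-15:45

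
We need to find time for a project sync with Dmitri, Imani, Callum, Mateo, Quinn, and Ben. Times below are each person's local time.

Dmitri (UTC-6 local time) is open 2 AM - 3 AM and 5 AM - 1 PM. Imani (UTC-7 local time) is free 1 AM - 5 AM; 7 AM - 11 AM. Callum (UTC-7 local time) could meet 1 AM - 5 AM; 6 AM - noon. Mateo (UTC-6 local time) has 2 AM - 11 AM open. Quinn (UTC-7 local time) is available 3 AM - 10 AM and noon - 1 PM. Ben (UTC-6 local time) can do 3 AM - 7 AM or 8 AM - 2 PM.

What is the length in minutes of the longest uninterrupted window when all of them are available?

Dmitri in UTC: 08:00-09:00, 11:00-19:00 (add 6h to convert from UTC-6).
Imani in UTC: 08:00-12:00, 14:00-18:00 (add 7h to convert from UTC-7).
Callum in UTC: 08:00-12:00, 13:00-19:00 (add 7h to convert from UTC-7).
Mateo in UTC: 08:00-17:00 (add 6h to convert from UTC-6).
Quinn in UTC: 10:00-17:00, 19:00-20:00 (add 7h to convert from UTC-7).
Ben in UTC: 09:00-13:00, 14:00-20:00 (add 6h to convert from UTC-6).
Dmitri ∩ Imani: 08:00-09:00, 11:00-12:00, 14:00-18:00.
Dmitri ∩ Imani ∩ Callum: 08:00-09:00, 11:00-12:00, 14:00-18:00.
Dmitri ∩ Imani ∩ Callum ∩ Mateo: 08:00-09:00, 11:00-12:00, 14:00-17:00.
Dmitri ∩ Imani ∩ Callum ∩ Mateo ∩ Quinn: 11:00-12:00, 14:00-17:00.
Dmitri ∩ Imani ∩ Callum ∩ Mateo ∩ Quinn ∩ Ben: 11:00-12:00, 14:00-17:00.
The longest is 14:00-17:00 at 180 minutes.

180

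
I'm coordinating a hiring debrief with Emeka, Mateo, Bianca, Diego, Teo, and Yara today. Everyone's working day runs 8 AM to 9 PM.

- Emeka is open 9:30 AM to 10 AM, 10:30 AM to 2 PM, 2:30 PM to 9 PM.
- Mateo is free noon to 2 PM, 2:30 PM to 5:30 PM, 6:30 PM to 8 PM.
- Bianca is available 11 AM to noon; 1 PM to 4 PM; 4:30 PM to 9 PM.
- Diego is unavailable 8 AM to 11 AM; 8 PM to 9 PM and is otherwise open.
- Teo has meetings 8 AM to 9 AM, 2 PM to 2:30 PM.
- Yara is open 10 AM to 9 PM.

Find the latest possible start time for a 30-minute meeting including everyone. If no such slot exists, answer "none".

Emeka free: 09:30-10:00, 10:30-14:00, 14:30-21:00.
Mateo free: 12:00-14:00, 14:30-17:30, 18:30-20:00.
Bianca free: 11:00-12:00, 13:00-16:00, 16:30-21:00.
Diego free: 11:00-20:00 (invert busy blocks within the working day).
Teo free: 09:00-14:00, 14:30-21:00 (invert busy blocks within the working day).
Yara free: 10:00-21:00.
Emeka ∩ Mateo: 12:00-14:00, 14:30-17:30, 18:30-20:00.
Emeka ∩ Mateo ∩ Bianca: 13:00-14:00, 14:30-16:00, 16:30-17:30, 18:30-20:00.
Emeka ∩ Mateo ∩ Bianca ∩ Diego: 13:00-14:00, 14:30-16:00, 16:30-17:30, 18:30-20:00.
Emeka ∩ Mateo ∩ Bianca ∩ Diego ∩ Teo: 13:00-14:00, 14:30-16:00, 16:30-17:30, 18:30-20:00.
Emeka ∩ Mateo ∩ Bianca ∩ Diego ∩ Teo ∩ Yara: 13:00-14:00, 14:30-16:00, 16:30-17:30, 18:30-20:00.
The last common window of at least 30 minutes is 18:30-20:00; a 30-minute meeting can start as late as 19:30 and still end by 20:00.

19:30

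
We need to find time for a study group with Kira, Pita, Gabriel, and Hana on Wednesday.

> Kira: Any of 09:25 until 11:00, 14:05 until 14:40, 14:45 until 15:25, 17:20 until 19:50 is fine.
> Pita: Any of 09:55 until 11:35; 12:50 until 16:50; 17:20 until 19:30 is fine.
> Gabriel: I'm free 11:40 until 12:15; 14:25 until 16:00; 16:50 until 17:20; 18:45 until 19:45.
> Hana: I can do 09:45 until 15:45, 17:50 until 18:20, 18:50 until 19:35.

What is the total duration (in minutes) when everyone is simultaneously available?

95

Kira ∩ Pita: 09:55-11:00, 14:05-14:40, 14:45-15:25, 17:20-19:30.
Kira ∩ Pita ∩ Gabriel: 14:25-14:40, 14:45-15:25, 18:45-19:30.
Kira ∩ Pita ∩ Gabriel ∩ Hana: 14:25-14:40, 14:45-15:25, 18:50-19:30.
Those are the intersection windows.
Summing the common windows: 15 + 40 + 40 = 95 minutes.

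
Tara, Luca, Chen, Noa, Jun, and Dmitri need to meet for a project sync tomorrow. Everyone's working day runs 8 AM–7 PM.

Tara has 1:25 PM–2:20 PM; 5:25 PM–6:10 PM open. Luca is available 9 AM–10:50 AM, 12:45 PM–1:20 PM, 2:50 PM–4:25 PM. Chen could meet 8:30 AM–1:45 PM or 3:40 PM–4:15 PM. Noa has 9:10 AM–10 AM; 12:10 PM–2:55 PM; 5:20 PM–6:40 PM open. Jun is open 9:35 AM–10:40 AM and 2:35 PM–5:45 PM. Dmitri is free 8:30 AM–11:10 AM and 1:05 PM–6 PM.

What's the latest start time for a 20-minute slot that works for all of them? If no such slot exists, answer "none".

Tara ∩ Luca: ∅.
Tara ∩ Luca ∩ Chen: ∅.
Tara ∩ Luca ∩ Chen ∩ Noa: ∅.
Tara ∩ Luca ∩ Chen ∩ Noa ∩ Jun: ∅.
Tara ∩ Luca ∩ Chen ∩ Noa ∩ Jun ∩ Dmitri: ∅.
There is no time when everyone is free.
No common window is at least 20 minutes long.

none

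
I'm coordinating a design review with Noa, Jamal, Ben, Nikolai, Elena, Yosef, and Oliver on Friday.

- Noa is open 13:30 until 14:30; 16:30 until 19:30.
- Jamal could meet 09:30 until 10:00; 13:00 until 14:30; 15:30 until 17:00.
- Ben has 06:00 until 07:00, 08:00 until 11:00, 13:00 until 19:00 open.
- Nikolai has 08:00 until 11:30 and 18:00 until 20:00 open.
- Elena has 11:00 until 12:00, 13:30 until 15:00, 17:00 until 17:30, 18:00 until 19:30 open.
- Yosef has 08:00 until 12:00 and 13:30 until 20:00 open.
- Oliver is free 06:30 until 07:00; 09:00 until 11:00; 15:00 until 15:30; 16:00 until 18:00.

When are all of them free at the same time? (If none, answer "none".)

Noa ∩ Jamal: 13:30-14:30, 16:30-17:00.
Noa ∩ Jamal ∩ Ben: 13:30-14:30, 16:30-17:00.
Noa ∩ Jamal ∩ Ben ∩ Nikolai: ∅.
Noa ∩ Jamal ∩ Ben ∩ Nikolai ∩ Elena: ∅.
Noa ∩ Jamal ∩ Ben ∩ Nikolai ∩ Elena ∩ Yosef: ∅.
Noa ∩ Jamal ∩ Ben ∩ Nikolai ∩ Elena ∩ Yosef ∩ Oliver: ∅.
There is no time when everyone is free.

none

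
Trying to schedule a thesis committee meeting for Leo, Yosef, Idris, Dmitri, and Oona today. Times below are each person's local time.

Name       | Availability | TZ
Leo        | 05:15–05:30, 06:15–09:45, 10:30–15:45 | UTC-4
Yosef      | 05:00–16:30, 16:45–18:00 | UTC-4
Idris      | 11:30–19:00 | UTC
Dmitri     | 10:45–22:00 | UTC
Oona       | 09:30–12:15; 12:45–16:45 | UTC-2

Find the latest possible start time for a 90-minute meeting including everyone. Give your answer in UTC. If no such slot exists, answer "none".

17:15

Leo in UTC: 09:15-09:30, 10:15-13:45, 14:30-19:45 (add 4h to convert from UTC-4).
Yosef in UTC: 09:00-20:30, 20:45-22:00 (add 4h to convert from UTC-4).
Idris in UTC: 11:30-19:00.
Dmitri in UTC: 10:45-22:00.
Oona in UTC: 11:30-14:15, 14:45-18:45 (add 2h to convert from UTC-2).
Leo ∩ Yosef: 09:15-09:30, 10:15-13:45, 14:30-19:45.
Leo ∩ Yosef ∩ Idris: 11:30-13:45, 14:30-19:00.
Leo ∩ Yosef ∩ Idris ∩ Dmitri: 11:30-13:45, 14:30-19:00.
Leo ∩ Yosef ∩ Idris ∩ Dmitri ∩ Oona: 11:30-13:45, 14:45-18:45.
The last common window of at least 90 minutes is 14:45-18:45; a 90-minute meeting can start as late as 17:15 and still end by 18:45.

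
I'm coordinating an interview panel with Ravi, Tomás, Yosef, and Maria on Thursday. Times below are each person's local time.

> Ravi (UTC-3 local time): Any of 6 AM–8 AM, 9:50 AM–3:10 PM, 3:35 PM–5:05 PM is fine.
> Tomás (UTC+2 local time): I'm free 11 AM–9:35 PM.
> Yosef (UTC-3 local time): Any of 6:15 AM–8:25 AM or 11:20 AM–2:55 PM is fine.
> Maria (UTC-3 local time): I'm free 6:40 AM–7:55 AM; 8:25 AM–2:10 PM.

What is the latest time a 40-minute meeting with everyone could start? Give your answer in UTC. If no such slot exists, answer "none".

16:30

Ravi in UTC: 09:00-11:00, 12:50-18:10, 18:35-20:05 (add 3h to convert from UTC-3).
Tomás in UTC: 09:00-19:35 (subtract 2h to convert from UTC+2).
Yosef in UTC: 09:15-11:25, 14:20-17:55 (add 3h to convert from UTC-3).
Maria in UTC: 09:40-10:55, 11:25-17:10 (add 3h to convert from UTC-3).
Ravi ∩ Tomás: 09:00-11:00, 12:50-18:10, 18:35-19:35.
Ravi ∩ Tomás ∩ Yosef: 09:15-11:00, 14:20-17:55.
Ravi ∩ Tomás ∩ Yosef ∩ Maria: 09:40-10:55, 14:20-17:10.
The last common window of at least 40 minutes is 14:20-17:10; a 40-minute meeting can start as late as 16:30 and still end by 17:10.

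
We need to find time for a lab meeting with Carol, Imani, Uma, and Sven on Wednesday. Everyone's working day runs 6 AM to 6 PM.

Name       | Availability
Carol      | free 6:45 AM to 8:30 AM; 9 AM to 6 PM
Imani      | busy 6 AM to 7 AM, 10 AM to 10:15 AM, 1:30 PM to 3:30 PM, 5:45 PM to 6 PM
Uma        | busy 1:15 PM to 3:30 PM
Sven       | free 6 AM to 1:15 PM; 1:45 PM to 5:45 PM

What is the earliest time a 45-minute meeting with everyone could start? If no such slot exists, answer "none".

07:00

Carol free: 06:45-08:30, 09:00-18:00.
Imani free: 07:00-10:00, 10:15-13:30, 15:30-17:45 (invert busy blocks within the working day).
Uma free: 06:00-13:15, 15:30-18:00 (invert busy blocks within the working day).
Sven free: 06:00-13:15, 13:45-17:45.
Carol ∩ Imani: 07:00-08:30, 09:00-10:00, 10:15-13:30, 15:30-17:45.
Carol ∩ Imani ∩ Uma: 07:00-08:30, 09:00-10:00, 10:15-13:15, 15:30-17:45.
Carol ∩ Imani ∩ Uma ∩ Sven: 07:00-08:30, 09:00-10:00, 10:15-13:15, 15:30-17:45.
The first common window of at least 45 minutes is 07:00-08:30, so the earliest start is 07:00.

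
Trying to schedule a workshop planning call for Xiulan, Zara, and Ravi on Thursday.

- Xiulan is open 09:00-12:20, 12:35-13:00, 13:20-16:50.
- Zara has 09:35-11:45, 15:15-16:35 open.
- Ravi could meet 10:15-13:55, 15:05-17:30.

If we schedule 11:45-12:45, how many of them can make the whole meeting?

1

Ravi can make the full 11:45-12:45 slot — that's 1.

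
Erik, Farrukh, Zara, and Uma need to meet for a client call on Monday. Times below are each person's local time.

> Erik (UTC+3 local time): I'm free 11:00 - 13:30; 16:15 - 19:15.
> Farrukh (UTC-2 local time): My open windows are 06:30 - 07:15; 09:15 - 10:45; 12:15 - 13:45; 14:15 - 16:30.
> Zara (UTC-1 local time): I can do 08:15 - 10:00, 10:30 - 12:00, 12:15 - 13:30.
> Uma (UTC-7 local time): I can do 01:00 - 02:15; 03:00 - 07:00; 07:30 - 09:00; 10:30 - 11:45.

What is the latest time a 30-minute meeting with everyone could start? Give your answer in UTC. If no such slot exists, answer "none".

none

Erik in UTC: 08:00-10:30, 13:15-16:15 (subtract 3h to convert from UTC+3).
Farrukh in UTC: 08:30-09:15, 11:15-12:45, 14:15-15:45, 16:15-18:30 (add 2h to convert from UTC-2).
Zara in UTC: 09:15-11:00, 11:30-13:00, 13:15-14:30 (add 1h to convert from UTC-1).
Uma in UTC: 08:00-09:15, 10:00-14:00, 14:30-16:00, 17:30-18:45 (add 7h to convert from UTC-7).
Erik ∩ Farrukh: 08:30-09:15, 14:15-15:45.
Erik ∩ Farrukh ∩ Zara: 14:15-14:30.
Erik ∩ Farrukh ∩ Zara ∩ Uma: ∅.
There is no time when everyone is free.
No common window is at least 30 minutes long.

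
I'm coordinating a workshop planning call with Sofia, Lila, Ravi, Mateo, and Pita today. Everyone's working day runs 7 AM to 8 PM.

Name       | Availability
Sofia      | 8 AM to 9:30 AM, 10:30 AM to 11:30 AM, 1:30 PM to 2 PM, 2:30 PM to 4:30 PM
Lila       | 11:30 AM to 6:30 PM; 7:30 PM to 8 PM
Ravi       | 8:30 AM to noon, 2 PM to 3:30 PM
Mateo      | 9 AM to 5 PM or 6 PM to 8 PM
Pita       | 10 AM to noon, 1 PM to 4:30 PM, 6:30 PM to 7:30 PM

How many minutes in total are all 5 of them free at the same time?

Sofia ∩ Lila: 13:30-14:00, 14:30-16:30.
Sofia ∩ Lila ∩ Ravi: 14:30-15:30.
Sofia ∩ Lila ∩ Ravi ∩ Mateo: 14:30-15:30.
Sofia ∩ Lila ∩ Ravi ∩ Mateo ∩ Pita: 14:30-15:30.
That's a single block of 60 minutes.

60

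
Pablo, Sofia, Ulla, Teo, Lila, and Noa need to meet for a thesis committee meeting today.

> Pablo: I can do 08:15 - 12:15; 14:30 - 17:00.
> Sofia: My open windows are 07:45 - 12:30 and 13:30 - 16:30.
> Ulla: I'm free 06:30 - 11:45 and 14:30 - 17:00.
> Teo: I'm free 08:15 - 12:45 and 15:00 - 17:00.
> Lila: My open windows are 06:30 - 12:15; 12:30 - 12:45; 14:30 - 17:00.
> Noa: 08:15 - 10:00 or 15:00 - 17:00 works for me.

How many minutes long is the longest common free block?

Pablo ∩ Sofia: 08:15-12:15, 14:30-16:30.
Pablo ∩ Sofia ∩ Ulla: 08:15-11:45, 14:30-16:30.
Pablo ∩ Sofia ∩ Ulla ∩ Teo: 08:15-11:45, 15:00-16:30.
Pablo ∩ Sofia ∩ Ulla ∩ Teo ∩ Lila: 08:15-11:45, 15:00-16:30.
Pablo ∩ Sofia ∩ Ulla ∩ Teo ∩ Lila ∩ Noa: 08:15-10:00, 15:00-16:30.
So the common availability across everyone is 08:15-10:00, 15:00-16:30.
The longest is 08:15-10:00 at 105 minutes.

105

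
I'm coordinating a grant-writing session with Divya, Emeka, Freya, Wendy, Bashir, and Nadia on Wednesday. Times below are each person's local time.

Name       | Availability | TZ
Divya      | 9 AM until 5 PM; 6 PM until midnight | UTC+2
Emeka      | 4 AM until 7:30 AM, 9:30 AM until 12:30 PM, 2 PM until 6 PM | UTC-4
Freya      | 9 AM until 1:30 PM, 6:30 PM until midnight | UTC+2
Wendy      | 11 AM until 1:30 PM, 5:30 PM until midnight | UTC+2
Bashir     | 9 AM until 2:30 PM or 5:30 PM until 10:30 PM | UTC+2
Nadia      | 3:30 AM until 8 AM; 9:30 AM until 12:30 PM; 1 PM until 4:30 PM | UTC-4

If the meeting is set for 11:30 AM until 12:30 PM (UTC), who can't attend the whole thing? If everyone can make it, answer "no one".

Emeka, Freya, Nadia, Wendy

Divya in UTC: 07:00-15:00, 16:00-22:00 (subtract 2h to convert from UTC+2).
Emeka in UTC: 08:00-11:30, 13:30-16:30, 18:00-22:00 (add 4h to convert from UTC-4).
Freya in UTC: 07:00-11:30, 16:30-22:00 (subtract 2h to convert from UTC+2).
Wendy in UTC: 09:00-11:30, 15:30-22:00 (subtract 2h to convert from UTC+2).
Bashir in UTC: 07:00-12:30, 15:30-20:30 (subtract 2h to convert from UTC+2).
Nadia in UTC: 07:30-12:00, 13:30-16:30, 17:00-20:30 (add 4h to convert from UTC-4).
Divya: free for 11:30-12:30. Emeka: not fully free for 11:30-12:30. Freya: not fully free for 11:30-12:30. Wendy: not fully free for 11:30-12:30. Bashir: free for 11:30-12:30. Nadia: not fully free for 11:30-12:30.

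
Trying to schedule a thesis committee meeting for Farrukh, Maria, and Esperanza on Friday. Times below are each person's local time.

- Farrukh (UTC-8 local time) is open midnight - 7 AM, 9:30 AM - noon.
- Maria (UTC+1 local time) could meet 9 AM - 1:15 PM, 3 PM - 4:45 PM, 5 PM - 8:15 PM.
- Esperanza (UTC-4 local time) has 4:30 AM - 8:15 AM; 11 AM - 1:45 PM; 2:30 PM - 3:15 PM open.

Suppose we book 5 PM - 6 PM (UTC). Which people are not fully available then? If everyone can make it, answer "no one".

Farrukh in UTC: 08:00-15:00, 17:30-20:00 (add 8h to convert from UTC-8).
Maria in UTC: 08:00-12:15, 14:00-15:45, 16:00-19:15 (subtract 1h to convert from UTC+1).
Esperanza in UTC: 08:30-12:15, 15:00-17:45, 18:30-19:15 (add 4h to convert from UTC-4).
Farrukh: not fully free for 17:00-18:00. Maria: free for 17:00-18:00. Esperanza: not fully free for 17:00-18:00.

Esperanza, Farrukh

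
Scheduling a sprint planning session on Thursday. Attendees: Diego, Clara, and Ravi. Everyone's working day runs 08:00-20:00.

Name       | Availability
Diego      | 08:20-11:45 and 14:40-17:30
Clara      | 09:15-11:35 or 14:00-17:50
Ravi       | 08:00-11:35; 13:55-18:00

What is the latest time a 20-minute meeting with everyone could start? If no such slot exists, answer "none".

Diego ∩ Clara: 09:15-11:35, 14:40-17:30.
Diego ∩ Clara ∩ Ravi: 09:15-11:35, 14:40-17:30.
The last common window of at least 20 minutes is 14:40-17:30; a 20-minute meeting can start as late as 17:10 and still end by 17:30.

17:10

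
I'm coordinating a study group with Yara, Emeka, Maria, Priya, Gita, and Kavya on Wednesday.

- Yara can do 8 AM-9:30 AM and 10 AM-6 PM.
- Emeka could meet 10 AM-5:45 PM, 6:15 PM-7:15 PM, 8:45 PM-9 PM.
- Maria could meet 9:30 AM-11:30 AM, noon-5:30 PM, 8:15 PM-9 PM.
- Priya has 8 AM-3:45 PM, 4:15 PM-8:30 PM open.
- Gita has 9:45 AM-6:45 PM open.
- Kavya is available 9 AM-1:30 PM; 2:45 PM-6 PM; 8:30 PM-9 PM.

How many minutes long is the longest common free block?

Yara ∩ Emeka: 10:00-17:45.
Yara ∩ Emeka ∩ Maria: 10:00-11:30, 12:00-17:30.
Yara ∩ Emeka ∩ Maria ∩ Priya: 10:00-11:30, 12:00-15:45, 16:15-17:30.
Yara ∩ Emeka ∩ Maria ∩ Priya ∩ Gita: 10:00-11:30, 12:00-15:45, 16:15-17:30.
Yara ∩ Emeka ∩ Maria ∩ Priya ∩ Gita ∩ Kavya: 10:00-11:30, 12:00-13:30, 14:45-15:45, 16:15-17:30.
The longest is 10:00-11:30 at 90 minutes.

90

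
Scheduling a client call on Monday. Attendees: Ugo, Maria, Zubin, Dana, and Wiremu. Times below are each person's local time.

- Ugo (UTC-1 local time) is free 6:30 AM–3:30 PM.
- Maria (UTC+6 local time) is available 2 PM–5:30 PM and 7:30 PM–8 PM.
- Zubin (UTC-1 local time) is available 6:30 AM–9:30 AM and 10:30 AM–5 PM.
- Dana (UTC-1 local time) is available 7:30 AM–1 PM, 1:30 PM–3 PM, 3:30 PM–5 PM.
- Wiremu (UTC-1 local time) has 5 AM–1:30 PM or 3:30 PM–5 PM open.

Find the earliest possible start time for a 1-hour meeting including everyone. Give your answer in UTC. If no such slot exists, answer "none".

Ugo in UTC: 07:30-16:30 (add 1h to convert from UTC-1).
Maria in UTC: 08:00-11:30, 13:30-14:00 (subtract 6h to convert from UTC+6).
Zubin in UTC: 07:30-10:30, 11:30-18:00 (add 1h to convert from UTC-1).
Dana in UTC: 08:30-14:00, 14:30-16:00, 16:30-18:00 (add 1h to convert from UTC-1).
Wiremu in UTC: 06:00-14:30, 16:30-18:00 (add 1h to convert from UTC-1).
Ugo ∩ Maria: 08:00-11:30, 13:30-14:00.
Ugo ∩ Maria ∩ Zubin: 08:00-10:30, 13:30-14:00.
Ugo ∩ Maria ∩ Zubin ∩ Dana: 08:30-10:30, 13:30-14:00.
Ugo ∩ Maria ∩ Zubin ∩ Dana ∩ Wiremu: 08:30-10:30, 13:30-14:00.
Those are the intersection windows.
The first common window of at least 60 minutes is 08:30-10:30, so the earliest start is 08:30.

08:30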